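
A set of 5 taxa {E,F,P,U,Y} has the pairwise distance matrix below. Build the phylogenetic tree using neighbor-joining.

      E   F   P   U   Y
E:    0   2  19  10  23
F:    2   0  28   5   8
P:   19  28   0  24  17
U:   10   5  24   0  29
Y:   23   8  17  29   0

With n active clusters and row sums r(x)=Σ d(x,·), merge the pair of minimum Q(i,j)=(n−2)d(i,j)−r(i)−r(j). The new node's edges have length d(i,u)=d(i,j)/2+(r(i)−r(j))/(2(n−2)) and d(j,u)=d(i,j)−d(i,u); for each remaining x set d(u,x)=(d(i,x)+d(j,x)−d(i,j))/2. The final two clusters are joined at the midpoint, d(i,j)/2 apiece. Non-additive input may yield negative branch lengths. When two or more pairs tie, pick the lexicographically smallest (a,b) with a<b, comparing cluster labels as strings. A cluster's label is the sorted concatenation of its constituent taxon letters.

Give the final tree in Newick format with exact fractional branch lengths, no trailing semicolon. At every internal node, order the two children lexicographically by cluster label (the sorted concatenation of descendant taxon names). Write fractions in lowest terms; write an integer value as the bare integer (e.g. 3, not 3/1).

(((E:19/8,(P:31/3,Y:20/3):81/8):9/8,F:-13/8):53/16,U:53/16)

1. join P+Y (d=17, Q=-114) ⇒ PY; edges |P|=31/3, |Y|=20/3
  updated: d(E,PY)=25/2, d(F,PY)=19/2, d(PY,U)=18
2. join E+PY (d=25/2, Q=-79/2) ⇒ EPY; edges |E|=19/8, |PY|=81/8
  updated: d(EPY,F)=-1/2, d(EPY,U)=31/4
3. join EPY+F (d=-1/2, Q=-49/4) ⇒ EFPY; edges |EPY|=9/8, |F|=-13/8
  updated: d(EFPY,U)=53/8
4. join EFPY+U (d=53/8) ⇒ EFPUY; edges |EFPY|=53/16, |U|=53/16
final tree: (((E:19/8,(P:31/3,Y:20/3):81/8):9/8,F:-13/8):53/16,U:53/16)
total length: 285/8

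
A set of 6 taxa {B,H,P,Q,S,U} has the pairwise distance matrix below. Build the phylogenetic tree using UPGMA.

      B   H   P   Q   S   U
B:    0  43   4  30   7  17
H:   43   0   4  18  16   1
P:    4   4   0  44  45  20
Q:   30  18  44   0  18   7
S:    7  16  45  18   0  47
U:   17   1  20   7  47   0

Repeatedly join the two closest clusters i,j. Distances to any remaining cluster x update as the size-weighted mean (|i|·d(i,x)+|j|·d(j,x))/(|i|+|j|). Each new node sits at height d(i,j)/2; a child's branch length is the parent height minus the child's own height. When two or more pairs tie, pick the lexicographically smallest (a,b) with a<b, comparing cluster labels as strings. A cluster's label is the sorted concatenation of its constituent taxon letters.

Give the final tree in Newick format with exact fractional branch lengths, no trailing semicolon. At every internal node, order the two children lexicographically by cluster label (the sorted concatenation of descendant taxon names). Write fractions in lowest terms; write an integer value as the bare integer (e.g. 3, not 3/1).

iteration 1: select H,U (d=1); attach at lengths (1/2, 1/2); label the merged cluster HU
  updated: d(B,HU)=30, d(HU,P)=12, d(HU,Q)=25/2, d(HU,S)=63/2
iteration 2: select B,P (d=4); attach at lengths (2, 2); label the merged cluster BP
  updated: d(BP,HU)=21, d(BP,Q)=37, d(BP,S)=26
iteration 3: select HU,Q (d=25/2); attach at lengths (23/4, 25/4); label the merged cluster HQU
  updated: d(BP,HQU)=79/3, d(HQU,S)=27
iteration 4: select BP,S (d=26); attach at lengths (11, 13); label the merged cluster BPS
  updated: d(BPS,HQU)=239/9
iteration 5: select BPS,HQU (d=239/9); attach at lengths (5/18, 253/36); label the merged cluster BHPQSU
final tree: (((B:2,P:2):11,S:13):5/18,((H:1/2,U:1/2):23/4,Q:25/4):253/36)
total length: 1739/36

(((B:2,P:2):11,S:13):5/18,((H:1/2,U:1/2):23/4,Q:25/4):253/36)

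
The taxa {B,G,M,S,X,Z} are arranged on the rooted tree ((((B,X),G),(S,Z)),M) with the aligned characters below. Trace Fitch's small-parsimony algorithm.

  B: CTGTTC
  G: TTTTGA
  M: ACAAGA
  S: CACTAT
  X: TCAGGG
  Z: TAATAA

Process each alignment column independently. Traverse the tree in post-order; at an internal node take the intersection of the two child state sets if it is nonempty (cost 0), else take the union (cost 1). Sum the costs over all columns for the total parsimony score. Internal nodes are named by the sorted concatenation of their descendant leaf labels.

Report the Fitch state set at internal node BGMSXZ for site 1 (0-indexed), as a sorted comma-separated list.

site 0, node BX: B={C} ∪ X={T} → {C,T} (+1)
site 0, node BGX: BX={C,T} ∩ G={T} → {T} (+0)
site 0, node SZ: S={C} ∪ Z={T} → {C,T} (+1)
site 0, node BGSXZ: BGX={T} ∩ SZ={C,T} → {T} (+0)
site 0, node BGMSXZ: BGSXZ={T} ∪ M={A} → {A,T} (+1)
site 1, node BX: B={T} ∪ X={C} → {C,T} (+1)
site 1, node BGX: BX={C,T} ∩ G={T} → {T} (+0)
site 1, node SZ: S={A} ∩ Z={A} → {A} (+0)
site 1, node BGSXZ: BGX={T} ∪ SZ={A} → {A,T} (+1)
site 1, node BGMSXZ: BGSXZ={A,T} ∪ M={C} → {A,C,T} (+1)
site 2, node BX: B={G} ∪ X={A} → {A,G} (+1)
site 2, node BGX: BX={A,G} ∪ G={T} → {A,G,T} (+1)
site 2, node SZ: S={C} ∪ Z={A} → {A,C} (+1)
site 2, node BGSXZ: BGX={A,G,T} ∩ SZ={A,C} → {A} (+0)
site 2, node BGMSXZ: BGSXZ={A} ∩ M={A} → {A} (+0)
site 3, node BX: B={T} ∪ X={G} → {G,T} (+1)
site 3, node BGX: BX={G,T} ∩ G={T} → {T} (+0)
site 3, node SZ: S={T} ∩ Z={T} → {T} (+0)
site 3, node BGSXZ: BGX={T} ∩ SZ={T} → {T} (+0)
site 3, node BGMSXZ: BGSXZ={T} ∪ M={A} → {A,T} (+1)
site 4, node BX: B={T} ∪ X={G} → {G,T} (+1)
site 4, node BGX: BX={G,T} ∩ G={G} → {G} (+0)
site 4, node SZ: S={A} ∩ Z={A} → {A} (+0)
site 4, node BGSXZ: BGX={G} ∪ SZ={A} → {A,G} (+1)
site 4, node BGMSXZ: BGSXZ={A,G} ∩ M={G} → {G} (+0)
site 5, node BX: B={C} ∪ X={G} → {C,G} (+1)
site 5, node BGX: BX={C,G} ∪ G={A} → {A,C,G} (+1)
site 5, node SZ: S={T} ∪ Z={A} → {A,T} (+1)
site 5, node BGSXZ: BGX={A,C,G} ∩ SZ={A,T} → {A} (+0)
site 5, node BGMSXZ: BGSXZ={A} ∩ M={A} → {A} (+0)
per-site changes: [3, 3, 3, 2, 2, 3]; total = 16

A,C,T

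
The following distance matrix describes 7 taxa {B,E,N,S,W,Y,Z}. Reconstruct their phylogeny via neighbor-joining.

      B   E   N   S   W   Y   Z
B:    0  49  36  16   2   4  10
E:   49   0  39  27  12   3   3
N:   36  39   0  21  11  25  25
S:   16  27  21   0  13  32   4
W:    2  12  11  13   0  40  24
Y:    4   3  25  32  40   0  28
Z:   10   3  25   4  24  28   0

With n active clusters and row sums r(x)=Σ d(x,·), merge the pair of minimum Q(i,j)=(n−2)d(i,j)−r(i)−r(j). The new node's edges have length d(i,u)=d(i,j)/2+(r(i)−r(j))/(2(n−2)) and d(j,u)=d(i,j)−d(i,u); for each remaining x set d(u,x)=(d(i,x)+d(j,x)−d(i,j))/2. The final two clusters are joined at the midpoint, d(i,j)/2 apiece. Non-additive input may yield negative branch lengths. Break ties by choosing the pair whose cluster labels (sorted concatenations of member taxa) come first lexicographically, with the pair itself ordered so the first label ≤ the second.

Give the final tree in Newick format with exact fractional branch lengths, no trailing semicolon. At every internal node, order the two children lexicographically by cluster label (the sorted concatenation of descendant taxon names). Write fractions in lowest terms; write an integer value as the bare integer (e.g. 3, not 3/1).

iteration 1: select E,Y (d=3, Q=-250); attach at lengths (8/5, 7/5); label the merged cluster EY
  updated: d(B,EY)=25, d(EY,N)=61/2, d(EY,S)=28, d(EY,W)=49/2, d(EY,Z)=14
iteration 2: select B,W (d=2, Q=-311/2); attach at lengths (45/16, -13/16); label the merged cluster BW
  updated: d(BW,EY)=95/4, d(BW,N)=45/2, d(BW,S)=27/2, d(BW,Z)=16
iteration 3: select S,Z (d=4, Q=-227/2); attach at lengths (13/4, 3/4); label the merged cluster SZ
  updated: d(BW,SZ)=51/4, d(EY,SZ)=19, d(N,SZ)=21
iteration 4: select BW,N (d=45/2, Q=-88); attach at lengths (15/2, 15); label the merged cluster BNW
  updated: d(BNW,EY)=127/8, d(BNW,SZ)=45/8
iteration 5: select BNW,EY (d=127/8, Q=-81/2); attach at lengths (5/4, 117/8); label the merged cluster BENWY
  updated: d(BENWY,SZ)=35/8
iteration 6: select BENWY,SZ (d=35/8); attach at lengths (35/16, 35/16); label the merged cluster BENSWYZ
final tree: ((((B:45/16,W:-13/16):15/2,N:15):5/4,(E:8/5,Y:7/5):117/8):35/16,(S:13/4,Z:3/4):35/16)
total length: 207/4

((((B:45/16,W:-13/16):15/2,N:15):5/4,(E:8/5,Y:7/5):117/8):35/16,(S:13/4,Z:3/4):35/16)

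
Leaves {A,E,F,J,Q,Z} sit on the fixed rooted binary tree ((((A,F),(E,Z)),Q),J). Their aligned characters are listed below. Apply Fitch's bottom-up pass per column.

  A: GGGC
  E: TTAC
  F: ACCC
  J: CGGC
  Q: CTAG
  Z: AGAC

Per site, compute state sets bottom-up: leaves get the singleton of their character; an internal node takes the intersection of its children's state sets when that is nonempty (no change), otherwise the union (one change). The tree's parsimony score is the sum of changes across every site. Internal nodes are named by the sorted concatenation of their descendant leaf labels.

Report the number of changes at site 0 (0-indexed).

3

site 0, node AF: A={G} ∪ F={A} → {A,G} (+1)
site 0, node EZ: E={T} ∪ Z={A} → {A,T} (+1)
site 0, node AEFZ: AF={A,G} ∩ EZ={A,T} → {A} (+0)
site 0, node AEFQZ: AEFZ={A} ∪ Q={C} → {A,C} (+1)
site 0, node AEFJQZ: AEFQZ={A,C} ∩ J={C} → {C} (+0)
site 1, node AF: A={G} ∪ F={C} → {C,G} (+1)
site 1, node EZ: E={T} ∪ Z={G} → {G,T} (+1)
site 1, node AEFZ: AF={C,G} ∩ EZ={G,T} → {G} (+0)
site 1, node AEFQZ: AEFZ={G} ∪ Q={T} → {G,T} (+1)
site 1, node AEFJQZ: AEFQZ={G,T} ∩ J={G} → {G} (+0)
site 2, node AF: A={G} ∪ F={C} → {C,G} (+1)
site 2, node EZ: E={A} ∩ Z={A} → {A} (+0)
site 2, node AEFZ: AF={C,G} ∪ EZ={A} → {A,C,G} (+1)
site 2, node AEFQZ: AEFZ={A,C,G} ∩ Q={A} → {A} (+0)
site 2, node AEFJQZ: AEFQZ={A} ∪ J={G} → {A,G} (+1)
site 3, node AF: A={C} ∩ F={C} → {C} (+0)
site 3, node EZ: E={C} ∩ Z={C} → {C} (+0)
site 3, node AEFZ: AF={C} ∩ EZ={C} → {C} (+0)
site 3, node AEFQZ: AEFZ={C} ∪ Q={G} → {C,G} (+1)
site 3, node AEFJQZ: AEFQZ={C,G} ∩ J={C} → {C} (+0)
per-site changes: [3, 3, 3, 1]; total = 10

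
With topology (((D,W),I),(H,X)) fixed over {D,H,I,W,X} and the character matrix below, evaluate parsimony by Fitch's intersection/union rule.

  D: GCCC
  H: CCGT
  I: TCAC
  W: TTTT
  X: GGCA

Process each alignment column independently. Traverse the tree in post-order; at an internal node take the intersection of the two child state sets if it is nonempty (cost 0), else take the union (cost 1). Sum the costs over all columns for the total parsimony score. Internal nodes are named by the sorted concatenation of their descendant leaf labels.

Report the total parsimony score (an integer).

site 0, node DW: D={G} ∪ W={T} → {G,T} (+1)
site 0, node DIW: DW={G,T} ∩ I={T} → {T} (+0)
site 0, node HX: H={C} ∪ X={G} → {C,G} (+1)
site 0, node DHIWX: DIW={T} ∪ HX={C,G} → {C,G,T} (+1)
site 1, node DW: D={C} ∪ W={T} → {C,T} (+1)
site 1, node DIW: DW={C,T} ∩ I={C} → {C} (+0)
site 1, node HX: H={C} ∪ X={G} → {C,G} (+1)
site 1, node DHIWX: DIW={C} ∩ HX={C,G} → {C} (+0)
site 2, node DW: D={C} ∪ W={T} → {C,T} (+1)
site 2, node DIW: DW={C,T} ∪ I={A} → {A,C,T} (+1)
site 2, node HX: H={G} ∪ X={C} → {C,G} (+1)
site 2, node DHIWX: DIW={A,C,T} ∩ HX={C,G} → {C} (+0)
site 3, node DW: D={C} ∪ W={T} → {C,T} (+1)
site 3, node DIW: DW={C,T} ∩ I={C} → {C} (+0)
site 3, node HX: H={T} ∪ X={A} → {A,T} (+1)
site 3, node DHIWX: DIW={C} ∪ HX={A,T} → {A,C,T} (+1)
per-site changes: [3, 2, 3, 3]; total = 11

11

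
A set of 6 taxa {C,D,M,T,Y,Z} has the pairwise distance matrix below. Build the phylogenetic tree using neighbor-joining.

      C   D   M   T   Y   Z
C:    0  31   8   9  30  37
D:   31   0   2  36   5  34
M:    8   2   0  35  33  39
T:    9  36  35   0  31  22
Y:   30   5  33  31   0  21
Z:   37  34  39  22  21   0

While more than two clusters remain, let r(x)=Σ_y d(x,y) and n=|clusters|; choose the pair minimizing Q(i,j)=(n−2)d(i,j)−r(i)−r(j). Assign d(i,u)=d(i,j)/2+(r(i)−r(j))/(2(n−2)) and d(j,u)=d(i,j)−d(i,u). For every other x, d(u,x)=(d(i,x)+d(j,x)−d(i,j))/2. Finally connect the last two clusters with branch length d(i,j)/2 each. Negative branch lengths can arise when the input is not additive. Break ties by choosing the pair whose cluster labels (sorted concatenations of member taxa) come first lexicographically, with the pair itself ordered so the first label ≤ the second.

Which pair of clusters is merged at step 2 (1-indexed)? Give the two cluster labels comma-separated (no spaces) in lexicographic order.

step 1: merge (D,M) at d=2, Q=-217; branch lengths D→-1/8, M→17/8; new cluster DM
  updated: d(C,DM)=37/2, d(DM,T)=69/2, d(DM,Y)=18, d(DM,Z)=71/2
step 2: merge (C,T) at d=9, Q=-164; branch lengths C→25/6, T→29/6; new cluster CT
  updated: d(CT,DM)=22, d(CT,Y)=26, d(CT,Z)=25
step 3: merge (CT,DM) at d=22, Q=-209/2; branch lengths CT→83/8, DM→93/8; new cluster CDMT
  updated: d(CDMT,Y)=11, d(CDMT,Z)=77/4
step 4: merge (CDMT,Y) at d=11, Q=-205/4; branch lengths CDMT→37/8, Y→51/8; new cluster CDMTY
  updated: d(CDMTY,Z)=117/8
step 5: merge (CDMTY,Z) at d=117/8; branch lengths CDMTY→117/16, Z→117/16; new cluster CDMTYZ
final tree: ((((C:25/6,T:29/6):83/8,(D:-1/8,M:17/8):93/8):37/8,Y:51/8):117/16,Z:117/16)
total length: 469/8

C,T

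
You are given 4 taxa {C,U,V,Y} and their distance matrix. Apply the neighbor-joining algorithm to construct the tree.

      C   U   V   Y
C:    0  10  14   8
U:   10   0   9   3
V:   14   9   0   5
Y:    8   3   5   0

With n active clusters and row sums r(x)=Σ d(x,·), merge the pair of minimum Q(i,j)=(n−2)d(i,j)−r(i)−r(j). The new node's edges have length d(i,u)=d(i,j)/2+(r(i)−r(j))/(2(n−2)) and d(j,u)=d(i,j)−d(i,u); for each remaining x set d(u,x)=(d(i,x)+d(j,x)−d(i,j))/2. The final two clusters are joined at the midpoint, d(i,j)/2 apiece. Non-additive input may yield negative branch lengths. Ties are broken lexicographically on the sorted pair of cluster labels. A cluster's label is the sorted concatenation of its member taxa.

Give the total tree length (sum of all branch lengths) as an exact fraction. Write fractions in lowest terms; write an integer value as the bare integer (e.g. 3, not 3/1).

16

step 1: merge (C,U) at d=10, Q=-34; branch lengths C→15/2, U→5/2; new cluster CU
  updated: d(CU,V)=13/2, d(CU,Y)=1/2
step 2: merge (CU,V) at d=13/2, Q=-12; branch lengths CU→1, V→11/2; new cluster CUV
  updated: d(CUV,Y)=-1/2
step 3: merge (CUV,Y) at d=-1/2; branch lengths CUV→-1/4, Y→-1/4; new cluster CUVY
final tree: (((C:15/2,U:5/2):1,V:11/2):-1/4,Y:-1/4)
total length: 16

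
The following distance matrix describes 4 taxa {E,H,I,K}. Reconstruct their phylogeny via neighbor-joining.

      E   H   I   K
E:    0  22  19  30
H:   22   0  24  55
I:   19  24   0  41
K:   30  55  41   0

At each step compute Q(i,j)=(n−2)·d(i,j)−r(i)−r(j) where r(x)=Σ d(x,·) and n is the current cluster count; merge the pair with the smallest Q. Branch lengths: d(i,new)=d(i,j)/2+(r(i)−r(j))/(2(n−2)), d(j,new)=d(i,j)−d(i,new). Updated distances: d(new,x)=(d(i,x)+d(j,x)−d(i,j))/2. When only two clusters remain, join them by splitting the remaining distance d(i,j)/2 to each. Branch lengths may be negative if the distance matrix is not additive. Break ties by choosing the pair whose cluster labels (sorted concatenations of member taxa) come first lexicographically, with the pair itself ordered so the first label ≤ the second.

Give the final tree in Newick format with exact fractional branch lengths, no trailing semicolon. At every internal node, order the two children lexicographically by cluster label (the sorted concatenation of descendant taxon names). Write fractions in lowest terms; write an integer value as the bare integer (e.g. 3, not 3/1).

(((E:5/4,K:115/4):29/4,H:65/4):31/8,I:31/8)

iteration 1: select E,K (d=30, Q=-137); attach at lengths (5/4, 115/4); label the merged cluster EK
  updated: d(EK,H)=47/2, d(EK,I)=15
iteration 2: select EK,H (d=47/2, Q=-125/2); attach at lengths (29/4, 65/4); label the merged cluster EHK
  updated: d(EHK,I)=31/4
iteration 3: select EHK,I (d=31/4); attach at lengths (31/8, 31/8); label the merged cluster EHIK
final tree: (((E:5/4,K:115/4):29/4,H:65/4):31/8,I:31/8)
total length: 245/4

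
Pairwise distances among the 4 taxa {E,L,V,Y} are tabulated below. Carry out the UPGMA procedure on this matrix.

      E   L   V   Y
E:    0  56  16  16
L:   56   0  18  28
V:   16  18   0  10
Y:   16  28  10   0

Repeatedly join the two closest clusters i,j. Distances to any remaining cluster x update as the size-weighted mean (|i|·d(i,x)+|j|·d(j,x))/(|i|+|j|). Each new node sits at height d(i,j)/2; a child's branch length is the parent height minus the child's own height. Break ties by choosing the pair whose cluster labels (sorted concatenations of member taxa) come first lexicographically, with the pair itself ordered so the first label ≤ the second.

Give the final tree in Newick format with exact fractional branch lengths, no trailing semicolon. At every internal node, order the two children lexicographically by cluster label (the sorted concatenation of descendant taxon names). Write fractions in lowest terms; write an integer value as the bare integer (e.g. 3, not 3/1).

step 1: merge (V,Y) at d=10; branch lengths V→5, Y→5; new cluster VY
  updated: d(E,VY)=16, d(L,VY)=23
step 2: merge (E,VY) at d=16; branch lengths E→8, VY→3; new cluster EVY
  updated: d(EVY,L)=34
step 3: merge (EVY,L) at d=34; branch lengths EVY→9, L→17; new cluster ELVY
final tree: ((E:8,(V:5,Y:5):3):9,L:17)
total length: 47

((E:8,(V:5,Y:5):3):9,L:17)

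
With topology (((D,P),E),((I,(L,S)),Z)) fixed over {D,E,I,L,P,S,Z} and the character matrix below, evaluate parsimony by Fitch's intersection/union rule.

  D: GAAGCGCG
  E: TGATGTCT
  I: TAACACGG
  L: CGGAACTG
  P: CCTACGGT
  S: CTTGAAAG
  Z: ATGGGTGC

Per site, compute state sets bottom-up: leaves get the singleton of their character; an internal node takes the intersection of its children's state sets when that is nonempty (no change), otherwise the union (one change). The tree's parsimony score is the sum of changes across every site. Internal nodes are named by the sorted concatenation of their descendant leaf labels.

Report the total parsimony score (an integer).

[col 0] DP: children D:{G}, P:{C} ∪→ {C,G}; cost 1
[col 0] DEP: children DP:{C,G}, E:{T} ∪→ {C,G,T}; cost 1
[col 0] LS: children L:{C}, S:{C} ∩→ {C}; cost 0
[col 0] ILS: children I:{T}, LS:{C} ∪→ {C,T}; cost 1
[col 0] ILSZ: children ILS:{C,T}, Z:{A} ∪→ {A,C,T}; cost 1
[col 0] DEILPSZ: children DEP:{C,G,T}, ILSZ:{A,C,T} ∩→ {C,T}; cost 0
[col 1] DP: children D:{A}, P:{C} ∪→ {A,C}; cost 1
[col 1] DEP: children DP:{A,C}, E:{G} ∪→ {A,C,G}; cost 1
[col 1] LS: children L:{G}, S:{T} ∪→ {G,T}; cost 1
[col 1] ILS: children I:{A}, LS:{G,T} ∪→ {A,G,T}; cost 1
[col 1] ILSZ: children ILS:{A,G,T}, Z:{T} ∩→ {T}; cost 0
[col 1] DEILPSZ: children DEP:{A,C,G}, ILSZ:{T} ∪→ {A,C,G,T}; cost 1
[col 2] DP: children D:{A}, P:{T} ∪→ {A,T}; cost 1
[col 2] DEP: children DP:{A,T}, E:{A} ∩→ {A}; cost 0
[col 2] LS: children L:{G}, S:{T} ∪→ {G,T}; cost 1
[col 2] ILS: children I:{A}, LS:{G,T} ∪→ {A,G,T}; cost 1
[col 2] ILSZ: children ILS:{A,G,T}, Z:{G} ∩→ {G}; cost 0
[col 2] DEILPSZ: children DEP:{A}, ILSZ:{G} ∪→ {A,G}; cost 1
[col 3] DP: children D:{G}, P:{A} ∪→ {A,G}; cost 1
[col 3] DEP: children DP:{A,G}, E:{T} ∪→ {A,G,T}; cost 1
[col 3] LS: children L:{A}, S:{G} ∪→ {A,G}; cost 1
[col 3] ILS: children I:{C}, LS:{A,G} ∪→ {A,C,G}; cost 1
[col 3] ILSZ: children ILS:{A,C,G}, Z:{G} ∩→ {G}; cost 0
[col 3] DEILPSZ: children DEP:{A,G,T}, ILSZ:{G} ∩→ {G}; cost 0
[col 4] DP: children D:{C}, P:{C} ∩→ {C}; cost 0
[col 4] DEP: children DP:{C}, E:{G} ∪→ {C,G}; cost 1
[col 4] LS: children L:{A}, S:{A} ∩→ {A}; cost 0
[col 4] ILS: children I:{A}, LS:{A} ∩→ {A}; cost 0
[col 4] ILSZ: children ILS:{A}, Z:{G} ∪→ {A,G}; cost 1
[col 4] DEILPSZ: children DEP:{C,G}, ILSZ:{A,G} ∩→ {G}; cost 0
[col 5] DP: children D:{G}, P:{G} ∩→ {G}; cost 0
[col 5] DEP: children DP:{G}, E:{T} ∪→ {G,T}; cost 1
[col 5] LS: children L:{C}, S:{A} ∪→ {A,C}; cost 1
[col 5] ILS: children I:{C}, LS:{A,C} ∩→ {C}; cost 0
[col 5] ILSZ: children ILS:{C}, Z:{T} ∪→ {C,T}; cost 1
[col 5] DEILPSZ: children DEP:{G,T}, ILSZ:{C,T} ∩→ {T}; cost 0
[col 6] DP: children D:{C}, P:{G} ∪→ {C,G}; cost 1
[col 6] DEP: children DP:{C,G}, E:{C} ∩→ {C}; cost 0
[col 6] LS: children L:{T}, S:{A} ∪→ {A,T}; cost 1
[col 6] ILS: children I:{G}, LS:{A,T} ∪→ {A,G,T}; cost 1
[col 6] ILSZ: children ILS:{A,G,T}, Z:{G} ∩→ {G}; cost 0
[col 6] DEILPSZ: children DEP:{C}, ILSZ:{G} ∪→ {C,G}; cost 1
[col 7] DP: children D:{G}, P:{T} ∪→ {G,T}; cost 1
[col 7] DEP: children DP:{G,T}, E:{T} ∩→ {T}; cost 0
[col 7] LS: children L:{G}, S:{G} ∩→ {G}; cost 0
[col 7] ILS: children I:{G}, LS:{G} ∩→ {G}; cost 0
[col 7] ILSZ: children ILS:{G}, Z:{C} ∪→ {C,G}; cost 1
[col 7] DEILPSZ: children DEP:{T}, ILSZ:{C,G} ∪→ {C,G,T}; cost 1
per-site changes: [4, 5, 4, 4, 2, 3, 4, 3]; total = 29

29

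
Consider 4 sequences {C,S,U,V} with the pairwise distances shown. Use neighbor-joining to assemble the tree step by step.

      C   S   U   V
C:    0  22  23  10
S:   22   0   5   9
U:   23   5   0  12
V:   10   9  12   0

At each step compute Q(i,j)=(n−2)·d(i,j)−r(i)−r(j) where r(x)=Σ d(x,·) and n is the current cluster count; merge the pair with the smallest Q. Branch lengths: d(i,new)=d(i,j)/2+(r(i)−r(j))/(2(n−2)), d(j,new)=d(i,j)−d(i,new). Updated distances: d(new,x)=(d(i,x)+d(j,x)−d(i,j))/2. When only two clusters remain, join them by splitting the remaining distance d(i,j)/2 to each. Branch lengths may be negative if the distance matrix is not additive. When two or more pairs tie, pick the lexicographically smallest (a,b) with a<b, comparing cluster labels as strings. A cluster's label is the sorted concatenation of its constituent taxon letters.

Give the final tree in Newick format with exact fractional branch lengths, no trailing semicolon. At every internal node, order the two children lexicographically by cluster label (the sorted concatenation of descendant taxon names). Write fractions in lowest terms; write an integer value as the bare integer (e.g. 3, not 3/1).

(((C:11,V:-1):9,S:3/2):7/4,U:7/4)

iteration 1: select C,V (d=10, Q=-66); attach at lengths (11, -1); label the merged cluster CV
  updated: d(CV,S)=21/2, d(CV,U)=25/2
iteration 2: select CV,S (d=21/2, Q=-28); attach at lengths (9, 3/2); label the merged cluster CSV
  updated: d(CSV,U)=7/2
iteration 3: select CSV,U (d=7/2); attach at lengths (7/4, 7/4); label the merged cluster CSUV
final tree: (((C:11,V:-1):9,S:3/2):7/4,U:7/4)
total length: 24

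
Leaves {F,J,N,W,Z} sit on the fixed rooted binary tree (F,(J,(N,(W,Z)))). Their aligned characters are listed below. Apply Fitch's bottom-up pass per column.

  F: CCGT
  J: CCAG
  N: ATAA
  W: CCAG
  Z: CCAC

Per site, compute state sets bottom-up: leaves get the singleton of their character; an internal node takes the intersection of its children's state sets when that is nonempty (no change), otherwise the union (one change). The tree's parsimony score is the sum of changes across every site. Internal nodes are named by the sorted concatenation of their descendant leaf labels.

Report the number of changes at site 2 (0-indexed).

site 0, node WZ: W={C} ∩ Z={C} → {C} (+0)
site 0, node NWZ: N={A} ∪ WZ={C} → {A,C} (+1)
site 0, node JNWZ: J={C} ∩ NWZ={A,C} → {C} (+0)
site 0, node FJNWZ: F={C} ∩ JNWZ={C} → {C} (+0)
site 1, node WZ: W={C} ∩ Z={C} → {C} (+0)
site 1, node NWZ: N={T} ∪ WZ={C} → {C,T} (+1)
site 1, node JNWZ: J={C} ∩ NWZ={C,T} → {C} (+0)
site 1, node FJNWZ: F={C} ∩ JNWZ={C} → {C} (+0)
site 2, node WZ: W={A} ∩ Z={A} → {A} (+0)
site 2, node NWZ: N={A} ∩ WZ={A} → {A} (+0)
site 2, node JNWZ: J={A} ∩ NWZ={A} → {A} (+0)
site 2, node FJNWZ: F={G} ∪ JNWZ={A} → {A,G} (+1)
site 3, node WZ: W={G} ∪ Z={C} → {C,G} (+1)
site 3, node NWZ: N={A} ∪ WZ={C,G} → {A,C,G} (+1)
site 3, node JNWZ: J={G} ∩ NWZ={A,C,G} → {G} (+0)
site 3, node FJNWZ: F={T} ∪ JNWZ={G} → {G,T} (+1)
per-site changes: [1, 1, 1, 3]; total = 6

1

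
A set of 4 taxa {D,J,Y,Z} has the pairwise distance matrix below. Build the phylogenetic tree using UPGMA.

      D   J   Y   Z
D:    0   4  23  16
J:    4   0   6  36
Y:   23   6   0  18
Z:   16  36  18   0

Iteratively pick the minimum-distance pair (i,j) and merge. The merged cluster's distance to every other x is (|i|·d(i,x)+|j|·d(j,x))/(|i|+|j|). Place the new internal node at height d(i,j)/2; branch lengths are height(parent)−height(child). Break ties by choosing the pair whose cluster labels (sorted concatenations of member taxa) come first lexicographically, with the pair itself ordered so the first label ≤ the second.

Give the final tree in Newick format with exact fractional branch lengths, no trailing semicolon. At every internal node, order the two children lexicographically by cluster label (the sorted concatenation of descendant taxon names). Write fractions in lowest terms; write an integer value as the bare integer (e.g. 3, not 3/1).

(((D:2,J:2):21/4,Y:29/4):53/12,Z:35/3)

iteration 1: select D,J (d=4); attach at lengths (2, 2); label the merged cluster DJ
  updated: d(DJ,Y)=29/2, d(DJ,Z)=26
iteration 2: select DJ,Y (d=29/2); attach at lengths (21/4, 29/4); label the merged cluster DJY
  updated: d(DJY,Z)=70/3
iteration 3: select DJY,Z (d=70/3); attach at lengths (53/12, 35/3); label the merged cluster DJYZ
final tree: (((D:2,J:2):21/4,Y:29/4):53/12,Z:35/3)
total length: 391/12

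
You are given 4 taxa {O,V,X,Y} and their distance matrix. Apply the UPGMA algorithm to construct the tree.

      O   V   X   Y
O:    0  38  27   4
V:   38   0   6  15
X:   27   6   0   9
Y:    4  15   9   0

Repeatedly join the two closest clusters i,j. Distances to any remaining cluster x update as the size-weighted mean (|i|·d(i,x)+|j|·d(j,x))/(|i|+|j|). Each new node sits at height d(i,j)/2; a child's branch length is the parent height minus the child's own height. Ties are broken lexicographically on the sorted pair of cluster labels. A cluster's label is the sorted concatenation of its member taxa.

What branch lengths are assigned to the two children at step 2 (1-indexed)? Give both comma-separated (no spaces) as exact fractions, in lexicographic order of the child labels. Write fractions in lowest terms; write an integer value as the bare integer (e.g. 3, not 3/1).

3,3

iteration 1: select O,Y (d=4); attach at lengths (2, 2); label the merged cluster OY
  updated: d(OY,V)=53/2, d(OY,X)=18
iteration 2: select V,X (d=6); attach at lengths (3, 3); label the merged cluster VX
  updated: d(OY,VX)=89/4
iteration 3: select OY,VX (d=89/4); attach at lengths (73/8, 65/8); label the merged cluster OVXY
final tree: ((O:2,Y:2):73/8,(V:3,X:3):65/8)
total length: 109/4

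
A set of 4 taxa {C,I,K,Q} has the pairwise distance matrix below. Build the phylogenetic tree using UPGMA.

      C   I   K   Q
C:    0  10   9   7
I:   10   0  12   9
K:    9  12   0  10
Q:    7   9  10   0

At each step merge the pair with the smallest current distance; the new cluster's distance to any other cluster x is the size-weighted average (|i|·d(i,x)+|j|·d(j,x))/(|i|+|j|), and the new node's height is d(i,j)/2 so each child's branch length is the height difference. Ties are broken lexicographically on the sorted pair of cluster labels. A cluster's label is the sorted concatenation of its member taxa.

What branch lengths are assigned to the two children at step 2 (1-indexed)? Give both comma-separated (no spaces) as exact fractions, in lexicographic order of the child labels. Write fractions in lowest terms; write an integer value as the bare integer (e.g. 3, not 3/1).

5/4,19/4

1. join C+Q (d=7) ⇒ CQ; edges |C|=7/2, |Q|=7/2
  updated: d(CQ,I)=19/2, d(CQ,K)=19/2
2. join CQ+I (d=19/2) ⇒ CIQ; edges |CQ|=5/4, |I|=19/4
  updated: d(CIQ,K)=31/3
3. join CIQ+K (d=31/3) ⇒ CIKQ; edges |CIQ|=5/12, |K|=31/6
final tree: (((C:7/2,Q:7/2):5/4,I:19/4):5/12,K:31/6)
total length: 223/12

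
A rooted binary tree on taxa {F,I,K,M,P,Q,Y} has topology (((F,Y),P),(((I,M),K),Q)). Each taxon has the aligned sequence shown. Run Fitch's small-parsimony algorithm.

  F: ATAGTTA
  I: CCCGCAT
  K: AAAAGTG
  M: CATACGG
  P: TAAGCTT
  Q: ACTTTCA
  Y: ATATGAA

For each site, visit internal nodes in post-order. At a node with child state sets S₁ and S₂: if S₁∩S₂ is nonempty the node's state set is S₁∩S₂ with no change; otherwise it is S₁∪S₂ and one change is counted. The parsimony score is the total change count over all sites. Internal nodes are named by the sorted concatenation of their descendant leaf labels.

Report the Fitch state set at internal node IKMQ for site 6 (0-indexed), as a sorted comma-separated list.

FY@0: {A} ∩ {A} = {A} (intersection, +0)
FPY@0: {A} ∪ {T} = {A,T} (union, +1)
IM@0: {C} ∩ {C} = {C} (intersection, +0)
IKM@0: {C} ∪ {A} = {A,C} (union, +1)
IKMQ@0: {A,C} ∩ {A} = {A} (intersection, +0)
FIKMPQY@0: {A,T} ∩ {A} = {A} (intersection, +0)
FY@1: {T} ∩ {T} = {T} (intersection, +0)
FPY@1: {T} ∪ {A} = {A,T} (union, +1)
IM@1: {C} ∪ {A} = {A,C} (union, +1)
IKM@1: {A,C} ∩ {A} = {A} (intersection, +0)
IKMQ@1: {A} ∪ {C} = {A,C} (union, +1)
FIKMPQY@1: {A,T} ∩ {A,C} = {A} (intersection, +0)
FY@2: {A} ∩ {A} = {A} (intersection, +0)
FPY@2: {A} ∩ {A} = {A} (intersection, +0)
IM@2: {C} ∪ {T} = {C,T} (union, +1)
IKM@2: {C,T} ∪ {A} = {A,C,T} (union, +1)
IKMQ@2: {A,C,T} ∩ {T} = {T} (intersection, +0)
FIKMPQY@2: {A} ∪ {T} = {A,T} (union, +1)
FY@3: {G} ∪ {T} = {G,T} (union, +1)
FPY@3: {G,T} ∩ {G} = {G} (intersection, +0)
IM@3: {G} ∪ {A} = {A,G} (union, +1)
IKM@3: {A,G} ∩ {A} = {A} (intersection, +0)
IKMQ@3: {A} ∪ {T} = {A,T} (union, +1)
FIKMPQY@3: {G} ∪ {A,T} = {A,G,T} (union, +1)
FY@4: {T} ∪ {G} = {G,T} (union, +1)
FPY@4: {G,T} ∪ {C} = {C,G,T} (union, +1)
IM@4: {C} ∩ {C} = {C} (intersection, +0)
IKM@4: {C} ∪ {G} = {C,G} (union, +1)
IKMQ@4: {C,G} ∪ {T} = {C,G,T} (union, +1)
FIKMPQY@4: {C,G,T} ∩ {C,G,T} = {C,G,T} (intersection, +0)
FY@5: {T} ∪ {A} = {A,T} (union, +1)
FPY@5: {A,T} ∩ {T} = {T} (intersection, +0)
IM@5: {A} ∪ {G} = {A,G} (union, +1)
IKM@5: {A,G} ∪ {T} = {A,G,T} (union, +1)
IKMQ@5: {A,G,T} ∪ {C} = {A,C,G,T} (union, +1)
FIKMPQY@5: {T} ∩ {A,C,G,T} = {T} (intersection, +0)
FY@6: {A} ∩ {A} = {A} (intersection, +0)
FPY@6: {A} ∪ {T} = {A,T} (union, +1)
IM@6: {T} ∪ {G} = {G,T} (union, +1)
IKM@6: {G,T} ∩ {G} = {G} (intersection, +0)
IKMQ@6: {G} ∪ {A} = {A,G} (union, +1)
FIKMPQY@6: {A,T} ∩ {A,G} = {A} (intersection, +0)
per-site changes: [2, 3, 3, 4, 4, 4, 3]; total = 23

A,G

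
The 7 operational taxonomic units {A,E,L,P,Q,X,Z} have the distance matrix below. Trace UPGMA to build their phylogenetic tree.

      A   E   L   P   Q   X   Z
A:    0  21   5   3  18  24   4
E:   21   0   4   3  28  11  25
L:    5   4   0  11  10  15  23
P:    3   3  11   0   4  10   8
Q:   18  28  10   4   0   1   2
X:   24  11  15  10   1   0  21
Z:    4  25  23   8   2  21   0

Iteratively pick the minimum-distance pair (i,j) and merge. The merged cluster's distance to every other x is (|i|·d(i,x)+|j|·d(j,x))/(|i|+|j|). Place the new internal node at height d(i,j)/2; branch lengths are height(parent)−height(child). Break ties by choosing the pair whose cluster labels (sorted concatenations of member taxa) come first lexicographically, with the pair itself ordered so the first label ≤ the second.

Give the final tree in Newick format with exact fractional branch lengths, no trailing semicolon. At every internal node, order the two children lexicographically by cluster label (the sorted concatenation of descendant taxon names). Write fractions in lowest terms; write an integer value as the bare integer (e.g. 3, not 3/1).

((((A:3/2,P:3/2):3/2,Z:3):43/12,(Q:1/2,X:1/2):73/12):61/60,(E:2,L:2):28/5)

1. join Q+X (d=1) ⇒ QX; edges |Q|=1/2, |X|=1/2
  updated: d(A,QX)=21, d(E,QX)=39/2, d(L,QX)=25/2, d(P,QX)=7, d(QX,Z)=23/2
2. join A+P (d=3) ⇒ AP; edges |A|=3/2, |P|=3/2
  updated: d(AP,E)=12, d(AP,L)=8, d(AP,QX)=14, d(AP,Z)=6
3. join E+L (d=4) ⇒ EL; edges |E|=2, |L|=2
  updated: d(AP,EL)=10, d(EL,QX)=16, d(EL,Z)=24
4. join AP+Z (d=6) ⇒ APZ; edges |AP|=3/2, |Z|=3
  updated: d(APZ,EL)=44/3, d(APZ,QX)=79/6
5. join APZ+QX (d=79/6) ⇒ APQXZ; edges |APZ|=43/12, |QX|=73/12
  updated: d(APQXZ,EL)=76/5
6. join APQXZ+EL (d=76/5) ⇒ AELPQXZ; edges |APQXZ|=61/60, |EL|=28/5
final tree: ((((A:3/2,P:3/2):3/2,Z:3):43/12,(Q:1/2,X:1/2):73/12):61/60,(E:2,L:2):28/5)
total length: 1727/60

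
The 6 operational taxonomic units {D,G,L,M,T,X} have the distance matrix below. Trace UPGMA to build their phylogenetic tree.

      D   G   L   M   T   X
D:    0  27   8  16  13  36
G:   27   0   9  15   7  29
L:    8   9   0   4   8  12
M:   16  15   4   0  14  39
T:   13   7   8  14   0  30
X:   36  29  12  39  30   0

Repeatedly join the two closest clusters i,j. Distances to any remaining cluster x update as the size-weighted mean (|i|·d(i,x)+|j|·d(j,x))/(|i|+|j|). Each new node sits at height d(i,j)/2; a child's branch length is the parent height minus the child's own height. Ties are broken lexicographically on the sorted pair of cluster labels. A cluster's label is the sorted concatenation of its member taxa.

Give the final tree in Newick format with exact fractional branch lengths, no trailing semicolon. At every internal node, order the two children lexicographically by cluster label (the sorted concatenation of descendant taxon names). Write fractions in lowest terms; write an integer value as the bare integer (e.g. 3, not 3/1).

((D:8,((G:7/2,T:7/2):9/4,(L:2,M:2):15/4):9/4):33/5,X:73/5)

1. join L+M (d=4) ⇒ LM; edges |L|=2, |M|=2
  updated: d(D,LM)=12, d(G,LM)=12, d(LM,T)=11, d(LM,X)=51/2
2. join G+T (d=7) ⇒ GT; edges |G|=7/2, |T|=7/2
  updated: d(D,GT)=20, d(GT,LM)=23/2, d(GT,X)=59/2
3. join GT+LM (d=23/2) ⇒ GLMT; edges |GT|=9/4, |LM|=15/4
  updated: d(D,GLMT)=16, d(GLMT,X)=55/2
4. join D+GLMT (d=16) ⇒ DGLMT; edges |D|=8, |GLMT|=9/4
  updated: d(DGLMT,X)=146/5
5. join DGLMT+X (d=146/5) ⇒ DGLMTX; edges |DGLMT|=33/5, |X|=73/5
final tree: ((D:8,((G:7/2,T:7/2):9/4,(L:2,M:2):15/4):9/4):33/5,X:73/5)
total length: 969/20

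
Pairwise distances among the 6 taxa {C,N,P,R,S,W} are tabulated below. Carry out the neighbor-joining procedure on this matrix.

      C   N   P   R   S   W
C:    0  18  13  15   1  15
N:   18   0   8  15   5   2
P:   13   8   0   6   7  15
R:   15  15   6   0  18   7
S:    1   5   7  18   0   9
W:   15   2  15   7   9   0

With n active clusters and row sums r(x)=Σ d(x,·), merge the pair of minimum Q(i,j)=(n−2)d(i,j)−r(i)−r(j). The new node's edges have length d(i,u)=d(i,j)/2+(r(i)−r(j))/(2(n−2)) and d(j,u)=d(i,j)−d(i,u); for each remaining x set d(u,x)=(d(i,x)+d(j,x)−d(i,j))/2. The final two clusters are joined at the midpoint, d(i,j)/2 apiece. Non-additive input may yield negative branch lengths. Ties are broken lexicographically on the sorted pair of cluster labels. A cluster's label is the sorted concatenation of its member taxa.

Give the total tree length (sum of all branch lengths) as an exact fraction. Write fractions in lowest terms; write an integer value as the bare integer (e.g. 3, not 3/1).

1. join C+S (d=1, Q=-98) ⇒ CS; edges |C|=13/4, |S|=-9/4
  updated: d(CS,N)=11, d(CS,P)=19/2, d(CS,R)=16, d(CS,W)=23/2
2. join N+W (d=2, Q=-131/2) ⇒ NW; edges |N|=13/12, |W|=11/12
  updated: d(CS,NW)=41/4, d(NW,P)=21/2, d(NW,R)=10
3. join CS+NW (d=41/4, Q=-46) ⇒ CNSW; edges |CS|=51/8, |NW|=31/8
  updated: d(CNSW,P)=39/8, d(CNSW,R)=63/8
4. join CNSW+P (d=39/8, Q=-75/4) ⇒ CNPSW; edges |CNSW|=27/8, |P|=3/2
  updated: d(CNPSW,R)=9/2
5. join CNPSW+R (d=9/2) ⇒ CNPRSW; edges |CNPSW|=9/4, |R|=9/4
final tree: ((((C:13/4,S:-9/4):51/8,(N:13/12,W:11/12):31/8):27/8,P:3/2):9/4,R:9/4)
total length: 181/8

181/8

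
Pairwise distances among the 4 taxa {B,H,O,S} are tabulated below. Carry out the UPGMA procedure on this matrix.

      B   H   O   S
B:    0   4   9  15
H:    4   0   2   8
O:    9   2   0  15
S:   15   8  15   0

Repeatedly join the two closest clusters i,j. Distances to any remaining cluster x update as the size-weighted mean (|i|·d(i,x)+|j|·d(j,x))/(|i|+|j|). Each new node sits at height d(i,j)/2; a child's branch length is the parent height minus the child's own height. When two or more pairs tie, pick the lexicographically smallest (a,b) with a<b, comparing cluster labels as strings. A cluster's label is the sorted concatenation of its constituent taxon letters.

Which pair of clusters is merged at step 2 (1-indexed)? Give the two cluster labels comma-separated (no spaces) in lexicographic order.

1. join H+O (d=2) ⇒ HO; edges |H|=1, |O|=1
  updated: d(B,HO)=13/2, d(HO,S)=23/2
2. join B+HO (d=13/2) ⇒ BHO; edges |B|=13/4, |HO|=9/4
  updated: d(BHO,S)=38/3
3. join BHO+S (d=38/3) ⇒ BHOS; edges |BHO|=37/12, |S|=19/3
final tree: ((B:13/4,(H:1,O:1):9/4):37/12,S:19/3)
total length: 203/12

B,HO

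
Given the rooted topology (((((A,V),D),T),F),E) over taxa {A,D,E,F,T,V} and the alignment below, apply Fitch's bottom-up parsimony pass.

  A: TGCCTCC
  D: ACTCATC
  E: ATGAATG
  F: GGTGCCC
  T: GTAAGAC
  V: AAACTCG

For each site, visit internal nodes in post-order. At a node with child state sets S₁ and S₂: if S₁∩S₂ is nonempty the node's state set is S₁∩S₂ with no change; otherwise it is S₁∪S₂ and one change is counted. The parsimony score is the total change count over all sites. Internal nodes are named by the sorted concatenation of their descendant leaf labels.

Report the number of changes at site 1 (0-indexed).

4

[col 0] AV: children A:{T}, V:{A} ∪→ {A,T}; cost 1
[col 0] ADV: children AV:{A,T}, D:{A} ∩→ {A}; cost 0
[col 0] ADTV: children ADV:{A}, T:{G} ∪→ {A,G}; cost 1
[col 0] ADFTV: children ADTV:{A,G}, F:{G} ∩→ {G}; cost 0
[col 0] ADEFTV: children ADFTV:{G}, E:{A} ∪→ {A,G}; cost 1
[col 1] AV: children A:{G}, V:{A} ∪→ {A,G}; cost 1
[col 1] ADV: children AV:{A,G}, D:{C} ∪→ {A,C,G}; cost 1
[col 1] ADTV: children ADV:{A,C,G}, T:{T} ∪→ {A,C,G,T}; cost 1
[col 1] ADFTV: children ADTV:{A,C,G,T}, F:{G} ∩→ {G}; cost 0
[col 1] ADEFTV: children ADFTV:{G}, E:{T} ∪→ {G,T}; cost 1
[col 2] AV: children A:{C}, V:{A} ∪→ {A,C}; cost 1
[col 2] ADV: children AV:{A,C}, D:{T} ∪→ {A,C,T}; cost 1
[col 2] ADTV: children ADV:{A,C,T}, T:{A} ∩→ {A}; cost 0
[col 2] ADFTV: children ADTV:{A}, F:{T} ∪→ {A,T}; cost 1
[col 2] ADEFTV: children ADFTV:{A,T}, E:{G} ∪→ {A,G,T}; cost 1
[col 3] AV: children A:{C}, V:{C} ∩→ {C}; cost 0
[col 3] ADV: children AV:{C}, D:{C} ∩→ {C}; cost 0
[col 3] ADTV: children ADV:{C}, T:{A} ∪→ {A,C}; cost 1
[col 3] ADFTV: children ADTV:{A,C}, F:{G} ∪→ {A,C,G}; cost 1
[col 3] ADEFTV: children ADFTV:{A,C,G}, E:{A} ∩→ {A}; cost 0
[col 4] AV: children A:{T}, V:{T} ∩→ {T}; cost 0
[col 4] ADV: children AV:{T}, D:{A} ∪→ {A,T}; cost 1
[col 4] ADTV: children ADV:{A,T}, T:{G} ∪→ {A,G,T}; cost 1
[col 4] ADFTV: children ADTV:{A,G,T}, F:{C} ∪→ {A,C,G,T}; cost 1
[col 4] ADEFTV: children ADFTV:{A,C,G,T}, E:{A} ∩→ {A}; cost 0
[col 5] AV: children A:{C}, V:{C} ∩→ {C}; cost 0
[col 5] ADV: children AV:{C}, D:{T} ∪→ {C,T}; cost 1
[col 5] ADTV: children ADV:{C,T}, T:{A} ∪→ {A,C,T}; cost 1
[col 5] ADFTV: children ADTV:{A,C,T}, F:{C} ∩→ {C}; cost 0
[col 5] ADEFTV: children ADFTV:{C}, E:{T} ∪→ {C,T}; cost 1
[col 6] AV: children A:{C}, V:{G} ∪→ {C,G}; cost 1
[col 6] ADV: children AV:{C,G}, D:{C} ∩→ {C}; cost 0
[col 6] ADTV: children ADV:{C}, T:{C} ∩→ {C}; cost 0
[col 6] ADFTV: children ADTV:{C}, F:{C} ∩→ {C}; cost 0
[col 6] ADEFTV: children ADFTV:{C}, E:{G} ∪→ {C,G}; cost 1
per-site changes: [3, 4, 4, 2, 3, 3, 2]; total = 21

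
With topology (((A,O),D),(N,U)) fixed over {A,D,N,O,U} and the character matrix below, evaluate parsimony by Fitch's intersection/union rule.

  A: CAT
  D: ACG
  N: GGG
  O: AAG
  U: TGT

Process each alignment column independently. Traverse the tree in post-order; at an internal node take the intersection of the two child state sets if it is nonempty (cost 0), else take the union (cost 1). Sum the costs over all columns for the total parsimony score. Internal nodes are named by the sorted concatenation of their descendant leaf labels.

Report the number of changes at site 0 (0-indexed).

3

AO@0: {C} ∪ {A} = {A,C} (union, +1)
ADO@0: {A,C} ∩ {A} = {A} (intersection, +0)
NU@0: {G} ∪ {T} = {G,T} (union, +1)
ADNOU@0: {A} ∪ {G,T} = {A,G,T} (union, +1)
AO@1: {A} ∩ {A} = {A} (intersection, +0)
ADO@1: {A} ∪ {C} = {A,C} (union, +1)
NU@1: {G} ∩ {G} = {G} (intersection, +0)
ADNOU@1: {A,C} ∪ {G} = {A,C,G} (union, +1)
AO@2: {T} ∪ {G} = {G,T} (union, +1)
ADO@2: {G,T} ∩ {G} = {G} (intersection, +0)
NU@2: {G} ∪ {T} = {G,T} (union, +1)
ADNOU@2: {G} ∩ {G,T} = {G} (intersection, +0)
per-site changes: [3, 2, 2]; total = 7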